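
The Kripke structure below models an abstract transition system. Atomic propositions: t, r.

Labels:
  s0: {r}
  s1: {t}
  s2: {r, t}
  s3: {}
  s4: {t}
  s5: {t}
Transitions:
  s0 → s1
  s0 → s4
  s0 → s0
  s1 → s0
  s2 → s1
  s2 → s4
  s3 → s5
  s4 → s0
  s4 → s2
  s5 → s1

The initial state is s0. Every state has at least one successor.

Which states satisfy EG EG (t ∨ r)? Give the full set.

{s0, s1, s2, s4, s5}

States satisfying EG (t ∨ r): {s0, s1, s2, s4, s5}.
States satisfying EG EG (t ∨ r): {s0, s1, s2, s4, s5}.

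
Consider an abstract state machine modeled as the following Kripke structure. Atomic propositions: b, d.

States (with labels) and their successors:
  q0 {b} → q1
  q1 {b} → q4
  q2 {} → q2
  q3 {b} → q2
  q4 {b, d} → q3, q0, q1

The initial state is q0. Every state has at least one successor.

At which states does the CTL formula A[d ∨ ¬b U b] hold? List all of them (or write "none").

{q0, q1, q3, q4}

States satisfying d ∨ ¬b: {q2, q4}.
States satisfying b: {q0, q1, q3, q4}.
States satisfying A[d ∨ ¬b U b]: {q0, q1, q3, q4}.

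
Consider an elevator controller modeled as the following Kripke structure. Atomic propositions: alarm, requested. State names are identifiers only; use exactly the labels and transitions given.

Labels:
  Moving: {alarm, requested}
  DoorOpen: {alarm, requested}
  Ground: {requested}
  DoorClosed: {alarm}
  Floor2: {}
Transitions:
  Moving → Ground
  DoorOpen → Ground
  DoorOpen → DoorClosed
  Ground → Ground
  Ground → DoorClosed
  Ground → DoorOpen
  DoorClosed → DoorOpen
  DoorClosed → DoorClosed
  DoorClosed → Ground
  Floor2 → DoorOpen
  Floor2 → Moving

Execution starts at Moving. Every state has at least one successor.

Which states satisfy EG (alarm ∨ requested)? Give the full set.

{Moving, DoorOpen, Ground, DoorClosed}

States satisfying alarm ∨ requested: {Moving, DoorOpen, Ground, DoorClosed}.
States satisfying EG (alarm ∨ requested): {Moving, DoorOpen, Ground, DoorClosed}.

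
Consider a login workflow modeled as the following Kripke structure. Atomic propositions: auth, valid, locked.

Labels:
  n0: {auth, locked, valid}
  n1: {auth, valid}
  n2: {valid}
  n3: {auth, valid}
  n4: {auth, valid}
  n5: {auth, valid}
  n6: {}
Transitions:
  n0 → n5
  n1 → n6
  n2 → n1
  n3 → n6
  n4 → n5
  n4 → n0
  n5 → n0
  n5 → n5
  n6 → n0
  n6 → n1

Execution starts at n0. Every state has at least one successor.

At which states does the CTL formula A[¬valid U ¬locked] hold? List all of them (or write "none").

{n1, n2, n3, n4, n5, n6}

States satisfying ¬valid: {n6}.
States satisfying ¬locked: {n1, n2, n3, n4, n5, n6}.
States satisfying A[¬valid U ¬locked]: {n1, n2, n3, n4, n5, n6}.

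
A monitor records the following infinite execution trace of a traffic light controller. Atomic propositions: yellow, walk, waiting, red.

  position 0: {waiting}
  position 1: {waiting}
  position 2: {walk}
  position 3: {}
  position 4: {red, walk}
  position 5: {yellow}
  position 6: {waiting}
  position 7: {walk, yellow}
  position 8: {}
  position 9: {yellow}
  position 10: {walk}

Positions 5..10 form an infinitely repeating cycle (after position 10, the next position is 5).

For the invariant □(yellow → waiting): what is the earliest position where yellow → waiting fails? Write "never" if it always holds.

5

Check yellow → waiting at each position in order: 0 ✓, 1 ✓, 2 ✓, 3 ✓, 4 ✓.
At position 5 the labels are {yellow}, so yellow → waiting is false there. This is the first violation.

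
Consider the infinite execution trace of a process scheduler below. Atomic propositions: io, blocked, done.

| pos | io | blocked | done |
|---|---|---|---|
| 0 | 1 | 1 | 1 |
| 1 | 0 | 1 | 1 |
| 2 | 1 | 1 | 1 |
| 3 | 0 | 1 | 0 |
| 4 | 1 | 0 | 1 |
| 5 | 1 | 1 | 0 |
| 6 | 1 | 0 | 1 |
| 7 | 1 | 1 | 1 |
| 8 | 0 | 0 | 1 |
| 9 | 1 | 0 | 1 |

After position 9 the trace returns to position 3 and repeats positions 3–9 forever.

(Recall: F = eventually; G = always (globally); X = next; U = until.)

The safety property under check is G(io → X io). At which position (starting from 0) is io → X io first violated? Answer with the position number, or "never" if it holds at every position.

At position 0 the labels are {blocked, done, io} and the next position 1 has {blocked, done}, so io → X io is false there. This is the first violation.

0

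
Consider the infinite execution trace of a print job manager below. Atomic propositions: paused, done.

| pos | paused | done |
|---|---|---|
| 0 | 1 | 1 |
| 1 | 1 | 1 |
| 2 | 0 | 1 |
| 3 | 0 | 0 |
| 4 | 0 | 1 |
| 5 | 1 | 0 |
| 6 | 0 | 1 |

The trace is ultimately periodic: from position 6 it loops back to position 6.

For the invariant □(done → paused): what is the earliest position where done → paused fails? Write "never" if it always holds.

2

Check done → paused at each position in order: 0 ✓, 1 ✓.
At position 2 the labels are {done}, so done → paused is false there. This is the first violation.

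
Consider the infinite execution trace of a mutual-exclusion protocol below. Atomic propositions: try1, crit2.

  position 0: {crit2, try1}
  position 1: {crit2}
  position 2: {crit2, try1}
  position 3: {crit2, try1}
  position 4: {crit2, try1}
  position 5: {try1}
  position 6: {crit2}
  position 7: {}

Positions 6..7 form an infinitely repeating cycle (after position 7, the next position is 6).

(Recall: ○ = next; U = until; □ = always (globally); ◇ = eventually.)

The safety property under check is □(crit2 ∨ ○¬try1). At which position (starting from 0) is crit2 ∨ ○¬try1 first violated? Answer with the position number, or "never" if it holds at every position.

crit2 ∨ ○¬try1 holds at every position 0..7, and those are all the positions the trace ever visits, so the invariant □(crit2 ∨ ○¬try1) is never violated.

never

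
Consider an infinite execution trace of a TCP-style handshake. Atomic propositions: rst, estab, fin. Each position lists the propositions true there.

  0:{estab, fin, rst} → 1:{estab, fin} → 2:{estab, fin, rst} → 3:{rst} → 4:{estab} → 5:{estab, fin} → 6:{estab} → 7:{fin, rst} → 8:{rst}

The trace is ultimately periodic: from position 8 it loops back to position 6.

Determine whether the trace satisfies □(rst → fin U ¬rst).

rst → fin U ¬rst must hold at every position from 0 onward. It fails at position 2, so □(rst → fin U ¬rst) is false.
Positions where rst holds: 0, 2, 3, 7, 8.
Check fin U ¬rst at each: 0→ok, 2→fails, 3→fails, 7→fails, 8→fails.

No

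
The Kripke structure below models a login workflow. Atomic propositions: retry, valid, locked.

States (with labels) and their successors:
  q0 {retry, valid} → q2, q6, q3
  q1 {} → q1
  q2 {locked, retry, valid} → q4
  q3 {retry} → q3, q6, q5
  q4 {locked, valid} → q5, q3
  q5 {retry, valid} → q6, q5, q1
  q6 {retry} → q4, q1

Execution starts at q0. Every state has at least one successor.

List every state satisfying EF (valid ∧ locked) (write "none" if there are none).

{q0, q2, q3, q4, q5, q6}

States satisfying valid ∧ locked: {q2, q4}.
States satisfying EF (valid ∧ locked): {q0, q2, q3, q4, q5, q6}.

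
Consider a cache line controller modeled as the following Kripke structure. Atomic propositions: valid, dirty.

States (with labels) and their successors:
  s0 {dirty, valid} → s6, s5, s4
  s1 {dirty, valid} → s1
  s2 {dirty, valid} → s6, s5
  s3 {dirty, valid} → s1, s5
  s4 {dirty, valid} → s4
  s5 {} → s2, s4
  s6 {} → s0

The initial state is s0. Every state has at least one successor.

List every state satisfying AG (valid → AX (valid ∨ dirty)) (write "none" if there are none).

{s1, s4}

States satisfying valid → AX (valid ∨ dirty): {s1, s4, s5, s6}.
States satisfying AG (valid → AX (valid ∨ dirty)): {s1, s4}.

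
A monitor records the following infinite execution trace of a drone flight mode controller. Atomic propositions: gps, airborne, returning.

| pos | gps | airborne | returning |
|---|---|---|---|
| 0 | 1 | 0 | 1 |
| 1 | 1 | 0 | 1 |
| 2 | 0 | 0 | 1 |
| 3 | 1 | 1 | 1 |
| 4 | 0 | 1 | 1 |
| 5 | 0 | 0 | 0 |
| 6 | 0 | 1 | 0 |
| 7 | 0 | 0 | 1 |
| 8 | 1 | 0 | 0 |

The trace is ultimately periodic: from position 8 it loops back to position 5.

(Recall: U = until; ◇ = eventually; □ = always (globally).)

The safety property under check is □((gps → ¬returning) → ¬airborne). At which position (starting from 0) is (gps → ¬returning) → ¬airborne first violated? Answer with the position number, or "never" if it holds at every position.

4

Check (gps → ¬returning) → ¬airborne at each position in order: 0 ✓, 1 ✓, 2 ✓, 3 ✓.
At position 4 the labels are {airborne, returning}, so (gps → ¬returning) → ¬airborne is false there. This is the first violation.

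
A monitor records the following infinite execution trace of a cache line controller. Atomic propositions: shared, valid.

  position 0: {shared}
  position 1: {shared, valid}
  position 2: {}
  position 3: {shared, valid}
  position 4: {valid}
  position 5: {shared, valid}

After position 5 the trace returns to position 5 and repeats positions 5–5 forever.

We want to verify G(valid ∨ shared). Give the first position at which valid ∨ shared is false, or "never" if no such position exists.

Check valid ∨ shared at each position in order: 0 ✓, 1 ✓.
At position 2 the labels are {}, so valid ∨ shared is false there. This is the first violation.

2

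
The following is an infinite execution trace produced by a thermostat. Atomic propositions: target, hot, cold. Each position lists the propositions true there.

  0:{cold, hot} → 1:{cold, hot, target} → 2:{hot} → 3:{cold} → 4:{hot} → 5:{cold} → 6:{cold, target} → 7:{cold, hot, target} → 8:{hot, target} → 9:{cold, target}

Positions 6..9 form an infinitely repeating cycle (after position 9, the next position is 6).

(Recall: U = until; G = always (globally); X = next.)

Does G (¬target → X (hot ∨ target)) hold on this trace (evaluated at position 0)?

Violated

¬target → X (hot ∨ target) must hold at every position from 0 onward. It fails at position 2, so G (¬target → X (hot ∨ target)) is false.
Positions where ¬target holds: 0, 2, 3, 4, 5.
Check X (hot ∨ target) at each: 0→ok, 2→fails, 3→ok, 4→fails, 5→ok.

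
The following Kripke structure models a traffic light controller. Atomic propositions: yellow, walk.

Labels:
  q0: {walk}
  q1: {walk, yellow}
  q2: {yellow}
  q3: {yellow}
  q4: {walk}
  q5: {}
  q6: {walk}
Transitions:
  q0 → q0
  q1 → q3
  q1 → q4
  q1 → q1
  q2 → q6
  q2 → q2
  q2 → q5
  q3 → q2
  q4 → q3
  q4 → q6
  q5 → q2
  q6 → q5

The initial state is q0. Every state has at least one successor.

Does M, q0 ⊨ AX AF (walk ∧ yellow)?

States satisfying AF (walk ∧ yellow): {q1}.
States satisfying AX AF (walk ∧ yellow): ∅.
q0 ∉ Sat(AX AF (walk ∧ yellow)).

Does not hold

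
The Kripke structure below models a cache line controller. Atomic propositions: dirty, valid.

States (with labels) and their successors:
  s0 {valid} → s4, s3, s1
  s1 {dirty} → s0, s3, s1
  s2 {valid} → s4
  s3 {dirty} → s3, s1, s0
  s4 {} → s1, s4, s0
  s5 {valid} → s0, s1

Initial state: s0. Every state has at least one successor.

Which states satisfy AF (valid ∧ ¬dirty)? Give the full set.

{s0, s2, s5}

States satisfying valid ∧ ¬dirty: {s0, s2, s5}.
States satisfying AF (valid ∧ ¬dirty): {s0, s2, s5}.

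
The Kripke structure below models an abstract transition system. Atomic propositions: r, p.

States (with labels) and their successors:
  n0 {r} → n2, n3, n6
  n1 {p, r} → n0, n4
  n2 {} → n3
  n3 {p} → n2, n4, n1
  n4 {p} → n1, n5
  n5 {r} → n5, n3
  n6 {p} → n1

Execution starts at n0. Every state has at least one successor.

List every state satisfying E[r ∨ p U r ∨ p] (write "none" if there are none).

States satisfying r ∨ p: {n0, n1, n3, n4, n5, n6}.
States satisfying E[r ∨ p U r ∨ p]: {n0, n1, n3, n4, n5, n6}.

{n0, n1, n3, n4, n5, n6}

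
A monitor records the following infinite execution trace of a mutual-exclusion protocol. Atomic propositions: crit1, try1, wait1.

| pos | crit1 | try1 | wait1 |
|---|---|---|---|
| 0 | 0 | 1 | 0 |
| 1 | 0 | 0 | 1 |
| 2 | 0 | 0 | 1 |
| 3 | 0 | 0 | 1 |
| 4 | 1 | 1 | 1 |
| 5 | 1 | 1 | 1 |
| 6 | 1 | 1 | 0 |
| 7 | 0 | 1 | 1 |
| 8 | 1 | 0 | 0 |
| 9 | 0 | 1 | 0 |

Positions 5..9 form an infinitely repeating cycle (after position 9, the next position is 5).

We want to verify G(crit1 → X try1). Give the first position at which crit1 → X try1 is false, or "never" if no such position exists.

crit1 → X try1 holds at every position 0..9, and those are all the positions the trace ever visits, so the invariant G(crit1 → X try1) is never violated.

never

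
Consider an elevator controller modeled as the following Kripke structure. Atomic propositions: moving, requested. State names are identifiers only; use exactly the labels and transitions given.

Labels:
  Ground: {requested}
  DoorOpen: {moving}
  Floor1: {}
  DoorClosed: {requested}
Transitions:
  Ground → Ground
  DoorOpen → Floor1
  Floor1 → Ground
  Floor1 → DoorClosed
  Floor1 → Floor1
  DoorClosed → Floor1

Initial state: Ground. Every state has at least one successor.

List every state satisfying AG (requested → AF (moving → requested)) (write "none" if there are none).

{Ground, DoorOpen, Floor1, DoorClosed}

States satisfying requested → AF (moving → requested): {Ground, DoorOpen, Floor1, DoorClosed}.
States satisfying AG (requested → AF (moving → requested)): {Ground, DoorOpen, Floor1, DoorClosed}.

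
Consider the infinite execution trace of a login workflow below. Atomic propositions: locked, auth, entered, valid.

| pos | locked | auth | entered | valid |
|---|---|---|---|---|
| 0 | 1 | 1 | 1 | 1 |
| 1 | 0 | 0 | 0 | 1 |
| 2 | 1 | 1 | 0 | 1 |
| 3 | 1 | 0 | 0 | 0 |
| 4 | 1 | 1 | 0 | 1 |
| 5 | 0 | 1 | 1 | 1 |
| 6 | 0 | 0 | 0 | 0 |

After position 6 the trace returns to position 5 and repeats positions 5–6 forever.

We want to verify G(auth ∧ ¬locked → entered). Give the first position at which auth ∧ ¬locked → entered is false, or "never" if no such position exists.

never

auth ∧ ¬locked → entered holds at every position 0..6, and those are all the positions the trace ever visits, so the invariant G(auth ∧ ¬locked → entered) is never violated.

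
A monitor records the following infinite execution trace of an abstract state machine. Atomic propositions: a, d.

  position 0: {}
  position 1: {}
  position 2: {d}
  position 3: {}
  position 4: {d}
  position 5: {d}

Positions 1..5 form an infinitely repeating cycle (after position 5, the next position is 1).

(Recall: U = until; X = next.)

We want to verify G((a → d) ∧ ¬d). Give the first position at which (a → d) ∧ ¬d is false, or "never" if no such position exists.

2

Check (a → d) ∧ ¬d at each position in order: 0 ✓, 1 ✓.
At position 2 the labels are {d}, so (a → d) ∧ ¬d is false there. This is the first violation.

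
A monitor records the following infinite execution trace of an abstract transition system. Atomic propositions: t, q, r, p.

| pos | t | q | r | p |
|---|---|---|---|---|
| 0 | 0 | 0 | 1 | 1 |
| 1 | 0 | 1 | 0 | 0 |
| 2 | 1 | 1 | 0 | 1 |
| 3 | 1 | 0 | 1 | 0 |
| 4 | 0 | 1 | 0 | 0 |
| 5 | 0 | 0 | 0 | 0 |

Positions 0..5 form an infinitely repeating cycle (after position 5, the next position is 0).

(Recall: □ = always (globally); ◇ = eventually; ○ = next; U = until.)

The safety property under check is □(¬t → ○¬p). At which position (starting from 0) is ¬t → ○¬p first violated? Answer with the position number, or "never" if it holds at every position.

1

Check ¬t → ○¬p at each position in order: 0 ✓.
At position 1 the labels are {q} and the next position 2 has {p, q, t}, so ¬t → ○¬p is false there. This is the first violation.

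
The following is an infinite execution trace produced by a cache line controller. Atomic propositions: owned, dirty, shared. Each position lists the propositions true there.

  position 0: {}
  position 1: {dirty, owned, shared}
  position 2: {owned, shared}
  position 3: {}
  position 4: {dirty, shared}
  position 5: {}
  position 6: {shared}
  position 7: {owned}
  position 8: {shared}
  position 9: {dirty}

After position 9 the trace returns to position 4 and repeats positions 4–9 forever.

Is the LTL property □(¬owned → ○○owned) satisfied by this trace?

Violated

¬owned → ○○owned must hold at every position from 0 onward. It fails at position 3, so □(¬owned → ○○owned) is false.
Positions where ¬owned holds: 0, 3, 4, 5, 6, 8, 9.
Check ○○owned at each: 0→ok, 3→fails, 4→fails, 5→ok, 6→fails, 8→fails, 9→fails.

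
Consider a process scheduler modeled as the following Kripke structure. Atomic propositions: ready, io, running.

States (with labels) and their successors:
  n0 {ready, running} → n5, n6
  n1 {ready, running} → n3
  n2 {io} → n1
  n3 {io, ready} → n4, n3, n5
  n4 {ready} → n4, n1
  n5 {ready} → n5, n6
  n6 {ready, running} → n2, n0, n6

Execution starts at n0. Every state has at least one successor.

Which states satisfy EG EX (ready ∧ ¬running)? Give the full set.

States satisfying EX (ready ∧ ¬running): {n0, n1, n3, n4, n5}.
States satisfying EG EX (ready ∧ ¬running): {n0, n1, n3, n4, n5}.

{n0, n1, n3, n4, n5}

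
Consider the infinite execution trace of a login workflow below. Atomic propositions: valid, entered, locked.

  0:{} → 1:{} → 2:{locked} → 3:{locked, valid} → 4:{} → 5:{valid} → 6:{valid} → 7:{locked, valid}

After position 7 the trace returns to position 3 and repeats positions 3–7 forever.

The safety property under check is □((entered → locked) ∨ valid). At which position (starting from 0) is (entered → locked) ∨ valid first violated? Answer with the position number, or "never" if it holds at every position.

(entered → locked) ∨ valid holds at every position 0..7, and those are all the positions the trace ever visits, so the invariant □((entered → locked) ∨ valid) is never violated.

never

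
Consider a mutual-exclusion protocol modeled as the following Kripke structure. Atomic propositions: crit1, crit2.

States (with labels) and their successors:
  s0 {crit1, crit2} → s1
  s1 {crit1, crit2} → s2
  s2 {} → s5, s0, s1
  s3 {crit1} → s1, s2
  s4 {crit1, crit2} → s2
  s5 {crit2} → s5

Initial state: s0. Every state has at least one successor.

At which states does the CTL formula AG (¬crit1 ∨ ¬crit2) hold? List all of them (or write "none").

States satisfying ¬crit1 ∨ ¬crit2: {s2, s3, s5}.
States satisfying AG (¬crit1 ∨ ¬crit2): {s5}.

{s5}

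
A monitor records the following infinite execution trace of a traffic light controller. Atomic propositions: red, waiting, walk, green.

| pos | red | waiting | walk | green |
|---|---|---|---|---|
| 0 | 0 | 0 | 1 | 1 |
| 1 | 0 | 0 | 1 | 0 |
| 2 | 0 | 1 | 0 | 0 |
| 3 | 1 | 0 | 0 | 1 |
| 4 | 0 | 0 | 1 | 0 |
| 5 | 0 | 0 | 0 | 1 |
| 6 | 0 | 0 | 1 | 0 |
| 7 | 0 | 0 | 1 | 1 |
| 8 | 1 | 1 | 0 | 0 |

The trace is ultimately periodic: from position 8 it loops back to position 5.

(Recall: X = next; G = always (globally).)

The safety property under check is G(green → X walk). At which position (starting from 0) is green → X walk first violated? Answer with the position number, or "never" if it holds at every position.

Check green → X walk at each position in order: 0 ✓, 1 ✓, 2 ✓, 3 ✓, 4 ✓, 5 ✓, 6 ✓.
At position 7 the labels are {green, walk} and the next position 8 has {red, waiting}, so green → X walk is false there. This is the first violation.

7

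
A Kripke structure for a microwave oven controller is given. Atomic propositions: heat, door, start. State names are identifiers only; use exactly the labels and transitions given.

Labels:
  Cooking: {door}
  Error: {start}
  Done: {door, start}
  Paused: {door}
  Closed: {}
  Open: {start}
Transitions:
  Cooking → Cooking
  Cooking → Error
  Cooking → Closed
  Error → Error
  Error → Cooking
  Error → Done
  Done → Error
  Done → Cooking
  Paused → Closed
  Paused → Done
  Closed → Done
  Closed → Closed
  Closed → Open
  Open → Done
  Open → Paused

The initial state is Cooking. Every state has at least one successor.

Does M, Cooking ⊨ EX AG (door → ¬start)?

States satisfying AG (door → ¬start): ∅.
States satisfying EX AG (door → ¬start): ∅.
No suitable path/successor from Cooking witnesses the formula.
Cooking ∉ Sat(EX AG (door → ¬start)).

Does not hold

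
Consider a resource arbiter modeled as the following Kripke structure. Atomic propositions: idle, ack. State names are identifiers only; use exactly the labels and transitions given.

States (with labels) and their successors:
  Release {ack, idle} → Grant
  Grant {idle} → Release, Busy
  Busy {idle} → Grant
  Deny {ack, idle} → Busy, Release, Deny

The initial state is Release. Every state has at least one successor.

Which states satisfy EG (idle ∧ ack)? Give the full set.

{Deny}

States satisfying idle ∧ ack: {Release, Deny}.
States satisfying EG (idle ∧ ack): {Deny}.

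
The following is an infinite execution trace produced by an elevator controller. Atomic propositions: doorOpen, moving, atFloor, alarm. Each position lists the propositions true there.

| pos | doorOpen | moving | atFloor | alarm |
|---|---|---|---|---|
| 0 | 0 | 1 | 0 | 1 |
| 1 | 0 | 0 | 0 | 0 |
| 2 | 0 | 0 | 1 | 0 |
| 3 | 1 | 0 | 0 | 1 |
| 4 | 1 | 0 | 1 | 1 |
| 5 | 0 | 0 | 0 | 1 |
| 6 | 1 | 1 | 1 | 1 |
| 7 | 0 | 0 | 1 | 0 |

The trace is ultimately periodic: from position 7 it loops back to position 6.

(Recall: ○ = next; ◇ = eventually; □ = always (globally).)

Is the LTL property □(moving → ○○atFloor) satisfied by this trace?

Holds

moving → ○○atFloor holds at every position 0..7, and those are all positions ever visited, so □(moving → ○○atFloor) holds.
Positions where moving holds: 0, 6.
Check ○○atFloor at each: 0→ok, 6→ok.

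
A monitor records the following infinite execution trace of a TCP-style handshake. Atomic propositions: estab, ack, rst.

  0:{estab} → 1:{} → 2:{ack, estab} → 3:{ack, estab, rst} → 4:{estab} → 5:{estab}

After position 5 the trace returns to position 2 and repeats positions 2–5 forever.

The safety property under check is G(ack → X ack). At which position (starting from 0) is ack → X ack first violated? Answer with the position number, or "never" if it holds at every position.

3

Check ack → X ack at each position in order: 0 ✓, 1 ✓, 2 ✓.
At position 3 the labels are {ack, estab, rst} and the next position 4 has {estab}, so ack → X ack is false there. This is the first violation.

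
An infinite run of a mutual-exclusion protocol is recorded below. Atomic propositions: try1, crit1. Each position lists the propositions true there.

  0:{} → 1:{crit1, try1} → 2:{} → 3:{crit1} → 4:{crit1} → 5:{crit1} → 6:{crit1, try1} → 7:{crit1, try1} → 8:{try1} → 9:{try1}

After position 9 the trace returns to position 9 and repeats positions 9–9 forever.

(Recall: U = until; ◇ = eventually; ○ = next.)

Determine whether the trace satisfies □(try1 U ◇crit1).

try1 U ◇crit1 must hold at every position from 0 onward. It fails at position 8, so □(try1 U ◇crit1) is false.

No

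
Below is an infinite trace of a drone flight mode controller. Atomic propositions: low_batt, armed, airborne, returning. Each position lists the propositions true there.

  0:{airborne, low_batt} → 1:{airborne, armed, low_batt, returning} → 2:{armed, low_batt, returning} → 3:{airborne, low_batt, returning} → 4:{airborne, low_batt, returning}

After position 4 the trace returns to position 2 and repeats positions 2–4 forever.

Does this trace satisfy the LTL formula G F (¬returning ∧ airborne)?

Violated

F (¬returning ∧ airborne) must hold at every position from 0 onward. It fails at position 1, so G F (¬returning ∧ airborne) is false.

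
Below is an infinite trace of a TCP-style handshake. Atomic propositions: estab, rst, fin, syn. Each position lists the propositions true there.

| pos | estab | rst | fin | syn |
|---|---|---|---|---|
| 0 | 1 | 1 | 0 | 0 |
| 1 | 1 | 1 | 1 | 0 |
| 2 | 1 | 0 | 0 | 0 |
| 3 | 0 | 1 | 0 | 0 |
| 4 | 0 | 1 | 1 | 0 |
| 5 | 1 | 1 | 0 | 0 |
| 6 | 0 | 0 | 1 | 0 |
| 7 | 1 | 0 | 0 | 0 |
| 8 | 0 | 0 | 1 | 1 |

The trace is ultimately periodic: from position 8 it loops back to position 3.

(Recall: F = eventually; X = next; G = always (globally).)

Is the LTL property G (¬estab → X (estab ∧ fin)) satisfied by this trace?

¬estab → X (estab ∧ fin) must hold at every position from 0 onward. It fails at position 3, so G (¬estab → X (estab ∧ fin)) is false.
Positions where ¬estab holds: 3, 4, 6, 8.
Check X (estab ∧ fin) at each: 3→fails, 4→fails, 6→fails, 8→fails.

Violated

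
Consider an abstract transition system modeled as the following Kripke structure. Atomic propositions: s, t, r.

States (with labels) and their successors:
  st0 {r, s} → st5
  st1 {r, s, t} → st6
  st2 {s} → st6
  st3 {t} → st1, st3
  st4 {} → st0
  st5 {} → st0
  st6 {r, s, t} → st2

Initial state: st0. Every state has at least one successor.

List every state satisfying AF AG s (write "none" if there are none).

States satisfying AG s: {st1, st2, st6}.
States satisfying AF AG s: {st1, st2, st6}.

{st1, st2, st6}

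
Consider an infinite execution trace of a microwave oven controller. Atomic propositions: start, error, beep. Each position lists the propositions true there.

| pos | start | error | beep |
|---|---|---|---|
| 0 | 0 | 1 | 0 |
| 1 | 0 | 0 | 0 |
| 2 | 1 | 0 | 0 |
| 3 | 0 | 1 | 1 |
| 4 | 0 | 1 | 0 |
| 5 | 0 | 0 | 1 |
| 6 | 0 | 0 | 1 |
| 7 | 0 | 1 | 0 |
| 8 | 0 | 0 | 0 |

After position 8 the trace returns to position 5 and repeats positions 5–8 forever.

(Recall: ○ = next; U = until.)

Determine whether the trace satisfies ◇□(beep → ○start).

□(beep → ○start) is false at every position 0..8, so it never becomes true and ◇□(beep → ○start) fails.

Does not hold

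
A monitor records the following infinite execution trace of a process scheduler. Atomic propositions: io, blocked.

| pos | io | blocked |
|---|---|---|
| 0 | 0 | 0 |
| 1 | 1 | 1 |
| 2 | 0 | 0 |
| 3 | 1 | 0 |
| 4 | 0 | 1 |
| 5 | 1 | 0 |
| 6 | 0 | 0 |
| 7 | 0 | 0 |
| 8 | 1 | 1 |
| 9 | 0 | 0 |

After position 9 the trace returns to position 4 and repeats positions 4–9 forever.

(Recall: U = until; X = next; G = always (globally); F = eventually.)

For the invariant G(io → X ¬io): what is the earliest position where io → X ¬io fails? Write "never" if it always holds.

never

io → X ¬io holds at every position 0..9, and those are all the positions the trace ever visits, so the invariant G(io → X ¬io) is never violated.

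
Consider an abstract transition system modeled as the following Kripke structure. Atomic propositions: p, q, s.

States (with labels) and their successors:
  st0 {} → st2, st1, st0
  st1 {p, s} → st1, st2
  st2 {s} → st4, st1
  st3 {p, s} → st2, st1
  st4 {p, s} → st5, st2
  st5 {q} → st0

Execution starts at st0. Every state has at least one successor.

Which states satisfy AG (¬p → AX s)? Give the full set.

States satisfying ¬p → AX s: {st1, st2, st3, st4}.
States satisfying AG (¬p → AX s): ∅.

none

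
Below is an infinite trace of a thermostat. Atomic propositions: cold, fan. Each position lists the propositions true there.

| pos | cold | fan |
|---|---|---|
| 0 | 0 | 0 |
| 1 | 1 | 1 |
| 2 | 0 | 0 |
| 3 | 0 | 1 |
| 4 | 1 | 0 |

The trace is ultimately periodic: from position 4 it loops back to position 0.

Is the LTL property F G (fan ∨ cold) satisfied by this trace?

Does not hold

G (fan ∨ cold) is false at every position 0..4, so it never becomes true and F G (fan ∨ cold) fails.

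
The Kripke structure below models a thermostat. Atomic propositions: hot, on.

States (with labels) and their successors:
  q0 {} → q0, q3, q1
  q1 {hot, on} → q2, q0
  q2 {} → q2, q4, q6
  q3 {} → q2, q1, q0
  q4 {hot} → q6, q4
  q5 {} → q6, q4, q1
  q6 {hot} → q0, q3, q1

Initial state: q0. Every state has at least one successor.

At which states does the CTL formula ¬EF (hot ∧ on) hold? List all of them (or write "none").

States satisfying hot ∧ on: {q1}.
States satisfying EF (hot ∧ on): {q0, q1, q2, q3, q4, q5, q6}.
States satisfying ¬EF (hot ∧ on): ∅.

none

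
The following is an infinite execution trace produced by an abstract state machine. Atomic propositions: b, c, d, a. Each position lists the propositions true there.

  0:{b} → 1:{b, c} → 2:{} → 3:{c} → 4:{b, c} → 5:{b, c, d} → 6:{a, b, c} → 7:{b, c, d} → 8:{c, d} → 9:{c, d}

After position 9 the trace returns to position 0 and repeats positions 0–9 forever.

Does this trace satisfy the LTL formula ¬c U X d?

Walking from position 0: at position 1, X d has not yet held and ¬c fails, so ¬c U X d is false.

Violated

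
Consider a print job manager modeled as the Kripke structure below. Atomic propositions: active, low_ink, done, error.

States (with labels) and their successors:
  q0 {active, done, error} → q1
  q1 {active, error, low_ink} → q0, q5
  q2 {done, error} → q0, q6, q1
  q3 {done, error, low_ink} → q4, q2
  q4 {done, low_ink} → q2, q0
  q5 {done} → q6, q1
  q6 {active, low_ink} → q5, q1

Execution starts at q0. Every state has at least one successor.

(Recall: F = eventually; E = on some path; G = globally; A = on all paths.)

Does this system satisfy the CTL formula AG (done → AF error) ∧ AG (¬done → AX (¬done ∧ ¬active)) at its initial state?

States satisfying done → AF error: {q0, q1, q2, q3, q4, q6}.
States satisfying AG (done → AF error): ∅.
States satisfying ¬done → AX (¬done ∧ ¬active): {q0, q2, q3, q4, q5}.
States satisfying AG (¬done → AX (¬done ∧ ¬active)): ∅.
States satisfying AG (done → AF error) ∧ AG (¬done → AX (¬done ∧ ¬active)): ∅.
q0 ∉ Sat(AG (done → AF error) ∧ AG (¬done → AX (¬done ∧ ¬active))).

Does not hold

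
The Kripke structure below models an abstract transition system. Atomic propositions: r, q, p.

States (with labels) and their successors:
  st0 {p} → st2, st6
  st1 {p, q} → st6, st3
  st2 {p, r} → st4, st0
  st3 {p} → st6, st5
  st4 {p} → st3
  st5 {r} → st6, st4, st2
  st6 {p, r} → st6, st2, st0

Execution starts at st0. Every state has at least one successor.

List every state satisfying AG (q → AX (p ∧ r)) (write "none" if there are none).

{st0, st2, st3, st4, st5, st6}

States satisfying q → AX (p ∧ r): {st0, st2, st3, st4, st5, st6}.
States satisfying AG (q → AX (p ∧ r)): {st0, st2, st3, st4, st5, st6}.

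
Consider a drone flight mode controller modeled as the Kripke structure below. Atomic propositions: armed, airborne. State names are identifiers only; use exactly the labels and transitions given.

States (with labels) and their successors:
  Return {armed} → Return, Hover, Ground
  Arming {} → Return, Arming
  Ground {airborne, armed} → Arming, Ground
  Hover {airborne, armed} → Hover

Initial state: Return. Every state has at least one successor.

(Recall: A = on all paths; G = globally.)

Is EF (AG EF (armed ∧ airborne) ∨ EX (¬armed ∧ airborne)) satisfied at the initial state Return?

States satisfying AG EF (armed ∧ airborne) ∨ EX (¬armed ∧ airborne): {Return, Arming, Ground, Hover}.
States satisfying EF (AG EF (armed ∧ airborne) ∨ EX (¬armed ∧ airborne)): {Return, Arming, Ground, Hover}.
Some path from Return reaches a state where AG EF (armed ∧ airborne) ∨ EX (¬armed ∧ airborne) holds.
Return ∈ Sat(EF (AG EF (armed ∧ airborne) ∨ EX (¬armed ∧ airborne))).

Satisfied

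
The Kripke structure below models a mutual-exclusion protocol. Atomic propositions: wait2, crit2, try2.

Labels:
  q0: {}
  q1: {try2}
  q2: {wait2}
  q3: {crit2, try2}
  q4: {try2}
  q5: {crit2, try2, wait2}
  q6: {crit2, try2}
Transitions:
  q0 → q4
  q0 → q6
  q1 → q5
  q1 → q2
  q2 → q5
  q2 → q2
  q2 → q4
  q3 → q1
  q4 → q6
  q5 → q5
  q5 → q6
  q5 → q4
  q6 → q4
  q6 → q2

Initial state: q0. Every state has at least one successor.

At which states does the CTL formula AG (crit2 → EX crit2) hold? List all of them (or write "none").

States satisfying crit2 → EX crit2: {q0, q1, q2, q4, q5}.
States satisfying AG (crit2 → EX crit2): ∅.

none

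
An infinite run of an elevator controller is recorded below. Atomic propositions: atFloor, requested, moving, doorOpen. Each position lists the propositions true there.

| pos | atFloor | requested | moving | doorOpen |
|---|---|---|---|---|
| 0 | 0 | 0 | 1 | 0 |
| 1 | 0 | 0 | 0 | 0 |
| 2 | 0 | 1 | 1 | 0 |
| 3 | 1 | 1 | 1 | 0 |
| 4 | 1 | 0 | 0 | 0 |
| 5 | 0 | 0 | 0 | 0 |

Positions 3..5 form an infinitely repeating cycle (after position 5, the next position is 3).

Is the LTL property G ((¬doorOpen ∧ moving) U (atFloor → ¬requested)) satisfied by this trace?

(¬doorOpen ∧ moving) U (atFloor → ¬requested) holds at every position 0..5, and those are all positions ever visited, so G ((¬doorOpen ∧ moving) U (atFloor → ¬requested)) holds.

Satisfied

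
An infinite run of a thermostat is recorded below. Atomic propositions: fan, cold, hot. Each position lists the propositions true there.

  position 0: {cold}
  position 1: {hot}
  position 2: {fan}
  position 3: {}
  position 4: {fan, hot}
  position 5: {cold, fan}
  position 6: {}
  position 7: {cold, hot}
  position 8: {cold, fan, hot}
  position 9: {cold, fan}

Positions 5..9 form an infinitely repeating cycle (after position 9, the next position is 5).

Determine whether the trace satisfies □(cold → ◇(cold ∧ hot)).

Holds

cold → ◇(cold ∧ hot) holds at every position 0..9, and those are all positions ever visited, so □(cold → ◇(cold ∧ hot)) holds.
Positions where cold holds: 0, 5, 7, 8, 9.
Check ◇(cold ∧ hot) at each: 0→ok, 5→ok, 7→ok, 8→ok, 9→ok.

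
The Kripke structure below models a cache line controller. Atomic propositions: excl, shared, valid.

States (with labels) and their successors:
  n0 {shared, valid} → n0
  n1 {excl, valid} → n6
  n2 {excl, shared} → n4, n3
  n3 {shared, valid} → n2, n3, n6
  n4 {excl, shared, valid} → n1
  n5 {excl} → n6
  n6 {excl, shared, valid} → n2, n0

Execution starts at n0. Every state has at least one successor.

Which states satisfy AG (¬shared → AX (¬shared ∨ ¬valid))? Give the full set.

States satisfying ¬shared → AX (¬shared ∨ ¬valid): {n0, n2, n3, n4, n6}.
States satisfying AG (¬shared → AX (¬shared ∨ ¬valid)): {n0}.

{n0}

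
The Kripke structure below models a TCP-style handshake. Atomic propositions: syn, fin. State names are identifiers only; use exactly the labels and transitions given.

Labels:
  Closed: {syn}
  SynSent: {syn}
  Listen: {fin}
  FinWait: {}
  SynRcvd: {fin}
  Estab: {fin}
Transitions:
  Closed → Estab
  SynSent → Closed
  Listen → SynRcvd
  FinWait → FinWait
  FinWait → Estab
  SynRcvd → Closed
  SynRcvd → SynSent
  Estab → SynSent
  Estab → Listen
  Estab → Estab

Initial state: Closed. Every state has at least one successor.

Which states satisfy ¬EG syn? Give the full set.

States satisfying syn: {Closed, SynSent}.
States satisfying EG syn: ∅.
States satisfying ¬EG syn: {Closed, SynSent, Listen, FinWait, SynRcvd, Estab}.

{Closed, SynSent, Listen, FinWait, SynRcvd, Estab}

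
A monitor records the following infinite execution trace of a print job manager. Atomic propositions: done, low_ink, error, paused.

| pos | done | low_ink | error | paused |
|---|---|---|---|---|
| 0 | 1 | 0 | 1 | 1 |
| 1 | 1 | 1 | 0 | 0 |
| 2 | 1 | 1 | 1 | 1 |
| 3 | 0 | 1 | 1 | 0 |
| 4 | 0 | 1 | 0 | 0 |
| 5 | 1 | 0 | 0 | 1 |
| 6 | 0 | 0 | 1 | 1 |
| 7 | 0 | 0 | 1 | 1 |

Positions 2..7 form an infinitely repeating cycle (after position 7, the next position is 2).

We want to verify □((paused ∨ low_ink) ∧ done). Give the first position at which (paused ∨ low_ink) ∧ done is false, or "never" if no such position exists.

Check (paused ∨ low_ink) ∧ done at each position in order: 0 ✓, 1 ✓, 2 ✓.
At position 3 the labels are {error, low_ink}, so (paused ∨ low_ink) ∧ done is false there. This is the first violation.

3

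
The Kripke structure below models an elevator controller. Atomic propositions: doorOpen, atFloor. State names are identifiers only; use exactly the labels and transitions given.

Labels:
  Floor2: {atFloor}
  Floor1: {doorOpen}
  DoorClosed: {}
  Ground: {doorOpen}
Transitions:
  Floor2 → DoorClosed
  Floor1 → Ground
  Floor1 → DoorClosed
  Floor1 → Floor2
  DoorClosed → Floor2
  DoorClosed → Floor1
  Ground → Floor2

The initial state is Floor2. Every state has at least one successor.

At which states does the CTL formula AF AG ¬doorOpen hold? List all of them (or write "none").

none

States satisfying AG ¬doorOpen: ∅.
States satisfying AF AG ¬doorOpen: ∅.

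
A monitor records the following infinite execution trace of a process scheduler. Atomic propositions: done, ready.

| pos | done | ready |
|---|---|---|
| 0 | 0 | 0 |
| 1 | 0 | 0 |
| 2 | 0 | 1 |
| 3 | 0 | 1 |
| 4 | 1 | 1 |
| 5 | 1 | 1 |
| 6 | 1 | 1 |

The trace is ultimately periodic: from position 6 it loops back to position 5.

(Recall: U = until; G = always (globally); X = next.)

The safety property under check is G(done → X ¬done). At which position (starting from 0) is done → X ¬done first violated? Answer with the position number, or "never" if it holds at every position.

4

Check done → X ¬done at each position in order: 0 ✓, 1 ✓, 2 ✓, 3 ✓.
At position 4 the labels are {done, ready} and the next position 5 has {done, ready}, so done → X ¬done is false there. This is the first violation.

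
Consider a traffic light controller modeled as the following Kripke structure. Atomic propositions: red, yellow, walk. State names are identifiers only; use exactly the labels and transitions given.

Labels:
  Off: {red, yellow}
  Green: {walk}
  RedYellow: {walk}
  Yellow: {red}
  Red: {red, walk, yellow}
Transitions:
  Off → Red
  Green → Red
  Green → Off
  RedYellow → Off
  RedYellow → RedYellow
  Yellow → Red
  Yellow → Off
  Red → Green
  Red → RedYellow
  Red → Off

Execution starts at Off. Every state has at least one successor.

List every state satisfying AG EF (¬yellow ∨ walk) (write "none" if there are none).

States satisfying EF (¬yellow ∨ walk): {Off, Green, RedYellow, Yellow, Red}.
States satisfying AG EF (¬yellow ∨ walk): {Off, Green, RedYellow, Yellow, Red}.

{Off, Green, RedYellow, Yellow, Red}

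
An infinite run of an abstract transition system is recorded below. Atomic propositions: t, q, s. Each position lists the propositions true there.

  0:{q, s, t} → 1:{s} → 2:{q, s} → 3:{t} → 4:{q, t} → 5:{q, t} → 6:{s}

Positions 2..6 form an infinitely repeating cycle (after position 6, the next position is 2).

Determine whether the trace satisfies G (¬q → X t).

No

¬q → X t must hold at every position from 0 onward. It fails at position 1, so G (¬q → X t) is false.
Positions where ¬q holds: 1, 3, 6.
Check X t at each: 1→fails, 3→ok, 6→fails.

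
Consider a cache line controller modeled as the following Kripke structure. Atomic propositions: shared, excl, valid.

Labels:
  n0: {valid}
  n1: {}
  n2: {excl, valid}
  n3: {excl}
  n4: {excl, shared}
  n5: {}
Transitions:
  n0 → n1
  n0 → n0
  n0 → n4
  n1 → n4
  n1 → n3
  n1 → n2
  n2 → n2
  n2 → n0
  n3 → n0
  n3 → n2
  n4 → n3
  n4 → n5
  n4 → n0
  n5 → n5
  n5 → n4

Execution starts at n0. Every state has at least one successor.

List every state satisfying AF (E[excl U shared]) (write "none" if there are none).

States satisfying E[excl U shared]: {n4}.
States satisfying AF (E[excl U shared]): {n4}.

{n4}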